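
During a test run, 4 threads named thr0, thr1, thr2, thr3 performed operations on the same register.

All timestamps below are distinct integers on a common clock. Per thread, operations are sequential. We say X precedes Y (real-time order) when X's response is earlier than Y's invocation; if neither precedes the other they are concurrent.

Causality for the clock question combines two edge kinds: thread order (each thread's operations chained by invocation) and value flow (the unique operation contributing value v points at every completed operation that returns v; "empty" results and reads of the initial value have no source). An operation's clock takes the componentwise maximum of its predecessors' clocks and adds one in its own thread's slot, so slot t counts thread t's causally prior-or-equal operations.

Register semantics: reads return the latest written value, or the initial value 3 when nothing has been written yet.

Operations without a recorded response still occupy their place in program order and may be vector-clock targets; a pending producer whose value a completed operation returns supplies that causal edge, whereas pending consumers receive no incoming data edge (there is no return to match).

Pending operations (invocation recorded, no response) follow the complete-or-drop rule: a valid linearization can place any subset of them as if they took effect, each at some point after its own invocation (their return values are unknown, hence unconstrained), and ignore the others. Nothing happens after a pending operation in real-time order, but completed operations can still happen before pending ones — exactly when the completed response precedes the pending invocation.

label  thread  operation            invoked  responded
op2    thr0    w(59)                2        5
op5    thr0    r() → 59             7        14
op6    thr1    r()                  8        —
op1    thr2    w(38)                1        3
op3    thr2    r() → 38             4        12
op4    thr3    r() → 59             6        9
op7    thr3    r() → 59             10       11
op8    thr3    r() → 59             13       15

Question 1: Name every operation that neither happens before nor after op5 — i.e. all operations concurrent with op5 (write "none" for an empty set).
concurrent with op5 ([7,14]): every op whose interval crosses 7..14
op1 [1,3]: before
op2 [2,5]: before
op3 [4,12]: concurrent
op4 [6,9]: concurrent
op6 [8,…): concurrent
op7 [10,11]: concurrent
op8 [13,15]: concurrent

op3, op4, op6, op7, op8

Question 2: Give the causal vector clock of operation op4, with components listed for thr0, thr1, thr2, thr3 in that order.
invoked at 1, op1 has no predecessors; its own thr2 bump gives (0, 0, 1, 0)
invoked at 8, op6 has no predecessors; its own thr1 bump gives (0, 1, 0, 0)
invoked at 2, op2 has no predecessors; its own thr0 bump gives (1, 0, 0, 0)
from VC(op1)=(0, 0, 1, 0), op3 (invoked 4) maxes components and bumps thr2 → (0, 0, 2, 0)
from VC(op2)=(1, 0, 0, 0), op4 (invoked 6) maxes components and bumps thr3 → (1, 0, 0, 1)
from VC(op2)=(1, 0, 0, 0), op5 (invoked 7) maxes components and bumps thr0 → (2, 0, 0, 0)
from VC(op2)=(1, 0, 0, 0), VC(op4)=(1, 0, 0, 1), op7 (invoked 10) maxes components and bumps thr3 → (1, 0, 0, 2)
from VC(op2)=(1, 0, 0, 0), VC(op7)=(1, 0, 0, 2), op8 (invoked 13) maxes components and bumps thr3 → (1, 0, 0, 3)
target: VC(op4) = (1, 0, 0, 1)

(1, 0, 0, 1)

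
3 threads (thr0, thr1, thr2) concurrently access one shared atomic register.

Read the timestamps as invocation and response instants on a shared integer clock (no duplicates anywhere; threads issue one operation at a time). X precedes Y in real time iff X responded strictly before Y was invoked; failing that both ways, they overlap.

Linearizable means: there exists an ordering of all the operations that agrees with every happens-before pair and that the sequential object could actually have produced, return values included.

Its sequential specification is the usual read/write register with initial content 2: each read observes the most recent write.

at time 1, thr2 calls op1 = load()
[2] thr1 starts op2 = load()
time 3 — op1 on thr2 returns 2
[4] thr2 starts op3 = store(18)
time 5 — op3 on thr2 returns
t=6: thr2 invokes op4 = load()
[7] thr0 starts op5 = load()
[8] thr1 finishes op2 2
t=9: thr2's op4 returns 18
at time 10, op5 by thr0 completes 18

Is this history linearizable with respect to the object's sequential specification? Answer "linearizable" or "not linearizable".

a witness: op1, op2, op3, op4, op5
step 1: op1 load() → 2 — value 2
step 2: op2 load() → 2 — value 2
step 3: op3 store(18) — value 18
step 4: op4 load() → 18 — value 18
step 5: op5 load() → 18 — value 18

linearizable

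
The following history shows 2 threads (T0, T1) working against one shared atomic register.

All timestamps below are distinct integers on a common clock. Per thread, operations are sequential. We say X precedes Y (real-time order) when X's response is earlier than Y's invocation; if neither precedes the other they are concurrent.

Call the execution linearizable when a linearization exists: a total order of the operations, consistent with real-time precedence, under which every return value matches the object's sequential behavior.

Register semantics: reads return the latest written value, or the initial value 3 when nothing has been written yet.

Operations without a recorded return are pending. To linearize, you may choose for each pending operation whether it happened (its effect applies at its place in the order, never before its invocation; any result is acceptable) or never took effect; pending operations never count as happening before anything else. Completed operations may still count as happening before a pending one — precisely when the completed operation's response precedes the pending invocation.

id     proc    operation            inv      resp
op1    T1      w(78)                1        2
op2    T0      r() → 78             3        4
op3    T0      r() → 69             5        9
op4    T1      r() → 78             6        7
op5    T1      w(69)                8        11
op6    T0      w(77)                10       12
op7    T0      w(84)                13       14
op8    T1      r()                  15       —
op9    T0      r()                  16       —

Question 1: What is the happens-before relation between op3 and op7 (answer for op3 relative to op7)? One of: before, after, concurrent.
before

op3 spans [5,9], op7 spans [13,14]
resp(op3)=9 < inv(op7)=13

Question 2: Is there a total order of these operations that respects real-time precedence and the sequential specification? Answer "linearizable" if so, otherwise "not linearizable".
linearizable

witness order: op1, op2, op4, op5, op3, op6, op7
1. op1 w(78), leaving value 78
2. op2 r() → 78, leaving value 78
3. op4 r() → 78, leaving value 78
4. op5 w(69), leaving value 69
5. op3 r() → 69, leaving value 69
6. op6 w(77), leaving value 77
7. op7 w(84), leaving value 84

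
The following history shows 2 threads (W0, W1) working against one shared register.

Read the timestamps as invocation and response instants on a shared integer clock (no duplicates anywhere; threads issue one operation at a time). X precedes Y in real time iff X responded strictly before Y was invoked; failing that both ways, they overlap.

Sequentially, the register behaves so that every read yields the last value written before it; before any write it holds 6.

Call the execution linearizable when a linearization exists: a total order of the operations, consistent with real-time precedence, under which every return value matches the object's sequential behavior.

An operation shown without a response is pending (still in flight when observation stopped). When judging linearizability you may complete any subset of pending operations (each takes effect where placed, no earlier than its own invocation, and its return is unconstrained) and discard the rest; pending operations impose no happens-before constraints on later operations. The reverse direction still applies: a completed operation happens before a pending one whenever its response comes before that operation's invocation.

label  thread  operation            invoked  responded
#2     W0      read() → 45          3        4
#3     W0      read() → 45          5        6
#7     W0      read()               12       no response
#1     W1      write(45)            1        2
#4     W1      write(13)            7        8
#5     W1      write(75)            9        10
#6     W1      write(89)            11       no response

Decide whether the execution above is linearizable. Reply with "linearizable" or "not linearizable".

linearizable

a witness: #1, #2, #3, #4, #5
1. #1 write(45), leaving value 45
2. #2 read() → 45, leaving value 45
3. #3 read() → 45, leaving value 45
4. #4 write(13), leaving value 13
5. #5 write(75), leaving value 75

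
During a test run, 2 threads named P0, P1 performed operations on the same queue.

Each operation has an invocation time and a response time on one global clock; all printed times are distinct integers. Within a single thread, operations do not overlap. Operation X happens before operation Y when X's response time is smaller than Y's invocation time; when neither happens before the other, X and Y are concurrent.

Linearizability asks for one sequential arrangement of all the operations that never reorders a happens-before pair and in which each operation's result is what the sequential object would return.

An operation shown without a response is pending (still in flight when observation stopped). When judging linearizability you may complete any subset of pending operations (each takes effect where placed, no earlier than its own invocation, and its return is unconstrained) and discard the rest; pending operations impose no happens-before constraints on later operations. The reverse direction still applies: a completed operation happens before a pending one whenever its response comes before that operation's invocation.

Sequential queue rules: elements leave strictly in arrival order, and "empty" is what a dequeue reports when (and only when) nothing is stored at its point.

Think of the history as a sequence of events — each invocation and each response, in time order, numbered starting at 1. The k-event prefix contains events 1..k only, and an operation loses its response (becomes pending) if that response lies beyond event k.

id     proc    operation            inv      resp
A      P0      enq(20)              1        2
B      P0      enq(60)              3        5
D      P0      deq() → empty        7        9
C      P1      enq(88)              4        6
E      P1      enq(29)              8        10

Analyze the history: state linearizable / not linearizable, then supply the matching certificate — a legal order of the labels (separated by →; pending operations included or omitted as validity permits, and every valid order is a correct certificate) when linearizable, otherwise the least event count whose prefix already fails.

events 1..8 are fine; event 9 — the response of D at time 9 — makes the prefix non-linearizable
real-time-consistent orders of the 4 completed operations: 2 — all fail the queue replay
every completion of the 1 pending operation (E) was checked; none linearizes
for example A, B, C, D (pending dropped) fails at step 4: D deq() → empty is not legal there
for example A, C, B, D (pending dropped) fails at step 4: D deq() → empty is not legal there

not linearizable — minimal violating prefix: 9 events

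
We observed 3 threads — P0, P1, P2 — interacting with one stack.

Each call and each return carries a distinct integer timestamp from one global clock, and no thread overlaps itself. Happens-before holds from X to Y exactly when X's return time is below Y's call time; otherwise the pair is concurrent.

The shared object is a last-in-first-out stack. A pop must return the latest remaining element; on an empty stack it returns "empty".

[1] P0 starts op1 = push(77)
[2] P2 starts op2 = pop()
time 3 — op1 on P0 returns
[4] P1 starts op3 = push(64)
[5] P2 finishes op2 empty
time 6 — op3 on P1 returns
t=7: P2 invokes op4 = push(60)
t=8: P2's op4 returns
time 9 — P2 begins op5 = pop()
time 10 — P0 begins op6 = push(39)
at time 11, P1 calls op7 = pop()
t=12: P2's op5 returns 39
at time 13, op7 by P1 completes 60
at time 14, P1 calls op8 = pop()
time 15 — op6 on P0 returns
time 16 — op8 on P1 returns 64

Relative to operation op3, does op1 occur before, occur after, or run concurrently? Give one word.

op1 spans [1,3], op3 spans [4,6]
resp(op1)=3 < inv(op3)=4

before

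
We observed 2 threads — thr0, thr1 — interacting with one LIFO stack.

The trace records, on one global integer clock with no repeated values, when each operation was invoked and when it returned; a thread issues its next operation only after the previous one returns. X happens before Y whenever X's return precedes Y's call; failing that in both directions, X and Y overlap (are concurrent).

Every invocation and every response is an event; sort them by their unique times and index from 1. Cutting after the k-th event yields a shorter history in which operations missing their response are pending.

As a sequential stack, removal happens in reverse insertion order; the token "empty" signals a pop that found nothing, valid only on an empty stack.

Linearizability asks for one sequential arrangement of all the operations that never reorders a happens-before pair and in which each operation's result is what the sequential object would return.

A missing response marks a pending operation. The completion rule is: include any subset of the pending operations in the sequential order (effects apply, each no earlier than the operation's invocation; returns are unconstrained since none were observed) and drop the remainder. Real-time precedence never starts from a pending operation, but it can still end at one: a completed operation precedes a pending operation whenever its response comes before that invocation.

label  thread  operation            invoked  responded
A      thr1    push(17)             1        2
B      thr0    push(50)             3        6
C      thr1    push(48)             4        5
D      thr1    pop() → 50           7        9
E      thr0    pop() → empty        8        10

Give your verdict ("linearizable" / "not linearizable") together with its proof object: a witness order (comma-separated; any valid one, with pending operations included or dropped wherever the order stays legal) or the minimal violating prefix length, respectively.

events 1..9 are fine; event 10 — the response of E at time 10 — makes the prefix non-linearizable
every one of the 4 real-time-consistent orders over 5 completed LIFO stack ops fails the sequential spec
sample order A, B, C, D, E stalls at step 4 — D pop() → 50 has no legal effect
sample order A, B, C, E, D stalls at step 4 — E pop() → empty has no legal effect

not linearizable — minimal violating prefix: 10 events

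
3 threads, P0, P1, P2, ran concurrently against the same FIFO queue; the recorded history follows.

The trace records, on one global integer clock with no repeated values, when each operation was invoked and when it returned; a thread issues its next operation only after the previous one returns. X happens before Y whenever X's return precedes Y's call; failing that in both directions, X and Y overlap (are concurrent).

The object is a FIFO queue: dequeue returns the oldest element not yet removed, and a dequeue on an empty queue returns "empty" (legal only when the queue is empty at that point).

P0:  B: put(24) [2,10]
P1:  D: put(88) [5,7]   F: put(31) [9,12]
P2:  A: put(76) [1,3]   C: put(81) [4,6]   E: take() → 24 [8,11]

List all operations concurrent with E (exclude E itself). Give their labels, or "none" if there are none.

E runs from 8 to 11; window-overlapping ops are concurrent
A [1,3]: before
B [2,10]: concurrent
C [4,6]: before
D [5,7]: before
F [9,12]: concurrent

B, F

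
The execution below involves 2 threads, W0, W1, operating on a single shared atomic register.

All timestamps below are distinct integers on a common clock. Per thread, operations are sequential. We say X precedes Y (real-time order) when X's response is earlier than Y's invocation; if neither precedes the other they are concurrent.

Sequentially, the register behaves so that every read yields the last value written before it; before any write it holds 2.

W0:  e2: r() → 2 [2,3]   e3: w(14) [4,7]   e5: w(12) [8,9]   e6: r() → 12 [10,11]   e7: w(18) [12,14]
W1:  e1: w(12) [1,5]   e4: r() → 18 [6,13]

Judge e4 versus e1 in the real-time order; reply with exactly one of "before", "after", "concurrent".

after

e4 spans [6,13], e1 spans [1,5]
resp(e1)=5 < inv(e4)=6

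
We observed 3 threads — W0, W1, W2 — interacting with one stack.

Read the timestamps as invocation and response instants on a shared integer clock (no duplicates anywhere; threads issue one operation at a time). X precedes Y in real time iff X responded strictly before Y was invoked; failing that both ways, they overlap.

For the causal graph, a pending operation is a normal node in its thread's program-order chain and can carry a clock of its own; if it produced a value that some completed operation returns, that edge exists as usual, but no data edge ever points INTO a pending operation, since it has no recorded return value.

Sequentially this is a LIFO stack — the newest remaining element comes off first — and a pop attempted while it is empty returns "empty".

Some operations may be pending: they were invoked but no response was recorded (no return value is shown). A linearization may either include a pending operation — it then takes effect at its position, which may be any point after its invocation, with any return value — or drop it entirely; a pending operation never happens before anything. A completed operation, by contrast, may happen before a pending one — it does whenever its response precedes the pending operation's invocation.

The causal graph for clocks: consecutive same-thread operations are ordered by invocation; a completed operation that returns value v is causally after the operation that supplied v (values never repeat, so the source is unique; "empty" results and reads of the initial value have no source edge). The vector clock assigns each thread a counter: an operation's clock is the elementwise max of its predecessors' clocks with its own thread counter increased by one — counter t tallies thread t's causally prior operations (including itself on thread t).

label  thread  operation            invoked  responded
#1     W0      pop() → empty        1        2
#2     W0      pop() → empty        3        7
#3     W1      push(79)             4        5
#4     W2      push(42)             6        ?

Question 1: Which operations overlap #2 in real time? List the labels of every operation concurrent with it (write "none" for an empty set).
#2 spans [3,7]: anything still running between times 3 and 7 counts as concurrent
#1 [1,2]: before
#3 [4,5]: concurrent
#4 [6,…): concurrent

#3, #4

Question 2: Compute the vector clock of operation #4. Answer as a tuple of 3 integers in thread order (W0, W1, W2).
no predecessors for #4 (invoked 6): W2 increments from zero → (0, 0, 1)
no predecessors for #3 (invoked 4): W1 increments from zero → (0, 1, 0)
no predecessors for #1 (invoked 1): W0 increments from zero → (1, 0, 0)
invoked at 3, #2 merges VC(#1)=(1, 0, 0) and bumps W0's slot → (2, 0, 0)
target: VC(#4) = (0, 0, 1)

(0, 0, 1)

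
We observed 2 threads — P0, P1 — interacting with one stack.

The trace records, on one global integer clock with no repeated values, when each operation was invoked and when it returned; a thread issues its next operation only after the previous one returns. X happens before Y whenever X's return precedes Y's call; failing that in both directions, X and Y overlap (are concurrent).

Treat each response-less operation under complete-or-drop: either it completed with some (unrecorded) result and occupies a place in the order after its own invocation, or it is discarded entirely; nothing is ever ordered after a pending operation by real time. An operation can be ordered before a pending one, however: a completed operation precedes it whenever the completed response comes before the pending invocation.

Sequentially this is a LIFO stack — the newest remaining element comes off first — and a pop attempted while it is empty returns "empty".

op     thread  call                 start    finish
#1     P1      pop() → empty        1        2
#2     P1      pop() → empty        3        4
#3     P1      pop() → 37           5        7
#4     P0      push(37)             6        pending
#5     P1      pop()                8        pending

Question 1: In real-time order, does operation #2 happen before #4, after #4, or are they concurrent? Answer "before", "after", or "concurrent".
#2 spans [3,4], #4 spans [6,…)
resp(#2)=4 < inv(#4)=6

before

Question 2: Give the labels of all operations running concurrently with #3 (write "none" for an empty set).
#3 runs from 5 to 7; window-overlapping ops are concurrent
#1 [1,2]: before
#2 [3,4]: before
#4 [6,…): concurrent
#5 [8,…): after

#4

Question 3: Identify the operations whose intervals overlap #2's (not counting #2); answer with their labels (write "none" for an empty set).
#2 spans [3,4]: anything still running between times 3 and 4 counts as concurrent
#1 [1,2]: before
#3 [5,7]: after
#4 [6,…): after
#5 [8,…): after

none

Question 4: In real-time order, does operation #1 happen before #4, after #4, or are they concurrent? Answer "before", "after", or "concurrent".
#1 spans [1,2], #4 spans [6,…)
resp(#1)=2 < inv(#4)=6

before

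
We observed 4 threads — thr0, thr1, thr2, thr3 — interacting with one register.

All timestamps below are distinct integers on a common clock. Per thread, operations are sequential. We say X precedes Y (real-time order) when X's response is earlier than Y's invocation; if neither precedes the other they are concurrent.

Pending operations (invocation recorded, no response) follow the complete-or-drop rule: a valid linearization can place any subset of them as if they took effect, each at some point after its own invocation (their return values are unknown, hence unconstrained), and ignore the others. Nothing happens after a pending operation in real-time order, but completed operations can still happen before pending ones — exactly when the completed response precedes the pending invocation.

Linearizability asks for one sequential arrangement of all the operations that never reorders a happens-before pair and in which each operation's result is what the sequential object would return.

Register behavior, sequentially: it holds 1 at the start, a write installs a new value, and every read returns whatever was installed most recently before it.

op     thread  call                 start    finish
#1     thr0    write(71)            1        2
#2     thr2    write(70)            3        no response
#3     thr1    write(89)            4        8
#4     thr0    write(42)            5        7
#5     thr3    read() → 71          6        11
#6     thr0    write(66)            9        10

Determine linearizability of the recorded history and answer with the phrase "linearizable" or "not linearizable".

linearizable

one valid linearization: #1, #5, #2, #3, #4, #6
1. #1 write(71), leaving value 71
2. #5 read() → 71, leaving value 71
3. #2 write(70) (pending, included), leaving value 70
4. #3 write(89), leaving value 89
5. #4 write(42), leaving value 42
6. #6 write(66), leaving value 66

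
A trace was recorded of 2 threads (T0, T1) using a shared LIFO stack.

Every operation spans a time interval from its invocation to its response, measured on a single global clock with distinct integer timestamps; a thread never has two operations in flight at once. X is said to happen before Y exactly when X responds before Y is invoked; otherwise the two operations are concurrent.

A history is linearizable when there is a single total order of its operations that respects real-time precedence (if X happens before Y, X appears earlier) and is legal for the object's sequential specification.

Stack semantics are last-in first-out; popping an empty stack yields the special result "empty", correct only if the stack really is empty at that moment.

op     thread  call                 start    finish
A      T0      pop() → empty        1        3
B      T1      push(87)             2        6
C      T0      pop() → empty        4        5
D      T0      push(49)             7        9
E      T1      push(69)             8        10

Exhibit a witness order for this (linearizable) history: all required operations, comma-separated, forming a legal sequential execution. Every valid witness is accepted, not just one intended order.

step 1: A pop() → empty — stack <>
step 2: C pop() → empty — stack <>
step 3: B push(87) — stack <87>
step 4: D push(49) — stack <87,49>
step 5: E push(69) — stack <87,49,69>

A, C, B, D, E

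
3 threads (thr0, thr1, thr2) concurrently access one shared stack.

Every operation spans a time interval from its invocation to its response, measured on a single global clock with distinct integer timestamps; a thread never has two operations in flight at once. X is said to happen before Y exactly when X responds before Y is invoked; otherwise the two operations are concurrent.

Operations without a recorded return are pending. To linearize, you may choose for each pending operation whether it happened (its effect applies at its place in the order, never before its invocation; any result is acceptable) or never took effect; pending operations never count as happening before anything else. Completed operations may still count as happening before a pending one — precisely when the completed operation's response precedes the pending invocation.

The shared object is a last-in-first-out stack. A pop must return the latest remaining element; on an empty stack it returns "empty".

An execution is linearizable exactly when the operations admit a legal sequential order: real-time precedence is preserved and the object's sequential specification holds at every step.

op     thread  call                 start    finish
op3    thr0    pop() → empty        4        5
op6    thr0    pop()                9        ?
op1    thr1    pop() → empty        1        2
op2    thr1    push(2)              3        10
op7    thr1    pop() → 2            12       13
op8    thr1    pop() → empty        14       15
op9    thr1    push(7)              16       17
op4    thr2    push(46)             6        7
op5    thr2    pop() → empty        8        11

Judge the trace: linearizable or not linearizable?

witness order: op1, op3, op4, op6, op5, op2, op7, op8, op9
step 1: op1 pop() → empty — stack <>
step 2: op3 pop() → empty — stack <>
step 3: op4 push(46) — stack <46>
step 4: op6 pop() (pending, included) — stack <>
step 5: op5 pop() → empty — stack <>
step 6: op2 push(2) — stack <2>
step 7: op7 pop() → 2 — stack <>
step 8: op8 pop() → empty — stack <>
step 9: op9 push(7) — stack <7>

linearizable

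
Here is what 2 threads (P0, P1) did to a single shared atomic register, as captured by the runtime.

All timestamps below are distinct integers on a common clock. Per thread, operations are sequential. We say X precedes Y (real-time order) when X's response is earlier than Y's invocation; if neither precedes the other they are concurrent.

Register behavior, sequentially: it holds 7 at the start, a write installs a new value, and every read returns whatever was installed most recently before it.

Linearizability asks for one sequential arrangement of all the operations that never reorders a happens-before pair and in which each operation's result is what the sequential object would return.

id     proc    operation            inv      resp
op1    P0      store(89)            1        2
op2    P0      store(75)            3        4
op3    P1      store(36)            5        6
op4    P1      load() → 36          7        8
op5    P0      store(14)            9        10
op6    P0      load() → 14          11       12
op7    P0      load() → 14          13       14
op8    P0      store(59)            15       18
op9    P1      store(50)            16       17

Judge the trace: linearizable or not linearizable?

linearizable

one valid linearization: op1, op2, op3, op4, op5, op6, op7, op8, op9
1. op1 store(89), leaving value 89
2. op2 store(75), leaving value 75
3. op3 store(36), leaving value 36
4. op4 load() → 36, leaving value 36
5. op5 store(14), leaving value 14
6. op6 load() → 14, leaving value 14
7. op7 load() → 14, leaving value 14
8. op8 store(59), leaving value 59
9. op9 store(50), leaving value 50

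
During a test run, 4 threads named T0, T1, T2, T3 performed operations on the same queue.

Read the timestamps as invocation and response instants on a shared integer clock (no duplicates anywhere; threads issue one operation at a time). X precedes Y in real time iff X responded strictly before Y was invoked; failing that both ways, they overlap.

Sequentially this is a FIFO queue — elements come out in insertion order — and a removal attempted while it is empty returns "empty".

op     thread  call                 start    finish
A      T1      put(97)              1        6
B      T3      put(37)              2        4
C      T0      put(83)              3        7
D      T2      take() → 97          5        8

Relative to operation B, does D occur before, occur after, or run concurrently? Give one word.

after

D spans [5,8], B spans [2,4]
resp(B)=4 < inv(D)=5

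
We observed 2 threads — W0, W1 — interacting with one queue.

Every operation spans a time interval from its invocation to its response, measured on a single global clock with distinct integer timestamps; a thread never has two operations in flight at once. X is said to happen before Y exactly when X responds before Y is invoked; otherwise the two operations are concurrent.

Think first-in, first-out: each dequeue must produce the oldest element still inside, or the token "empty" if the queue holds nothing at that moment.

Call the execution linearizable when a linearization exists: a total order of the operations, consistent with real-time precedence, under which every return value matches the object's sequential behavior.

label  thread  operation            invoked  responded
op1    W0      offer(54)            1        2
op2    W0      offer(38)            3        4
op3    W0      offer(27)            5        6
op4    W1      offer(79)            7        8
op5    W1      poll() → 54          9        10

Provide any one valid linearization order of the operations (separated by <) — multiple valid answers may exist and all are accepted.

step 1: op1 offer(54) — queue <54>
step 2: op2 offer(38) — queue <54,38>
step 3: op3 offer(27) — queue <54,38,27>
step 4: op4 offer(79) — queue <54,38,27,79>
step 5: op5 poll() → 54 — queue <38,27,79>

op1 < op2 < op3 < op4 < op5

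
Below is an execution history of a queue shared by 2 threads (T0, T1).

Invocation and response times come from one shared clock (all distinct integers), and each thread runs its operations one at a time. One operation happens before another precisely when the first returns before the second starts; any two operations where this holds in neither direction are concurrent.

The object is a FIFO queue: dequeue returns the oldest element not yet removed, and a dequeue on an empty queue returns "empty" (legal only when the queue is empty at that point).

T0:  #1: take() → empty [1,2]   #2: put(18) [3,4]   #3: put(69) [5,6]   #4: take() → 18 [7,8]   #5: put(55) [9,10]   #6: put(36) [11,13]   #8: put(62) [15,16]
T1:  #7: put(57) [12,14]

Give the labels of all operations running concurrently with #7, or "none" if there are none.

#6

#7 spans [12,14]: anything still running between times 12 and 14 counts as concurrent
#1 [1,2]: before
#2 [3,4]: before
#3 [5,6]: before
#4 [7,8]: before
#5 [9,10]: before
#6 [11,13]: concurrent
#8 [15,16]: after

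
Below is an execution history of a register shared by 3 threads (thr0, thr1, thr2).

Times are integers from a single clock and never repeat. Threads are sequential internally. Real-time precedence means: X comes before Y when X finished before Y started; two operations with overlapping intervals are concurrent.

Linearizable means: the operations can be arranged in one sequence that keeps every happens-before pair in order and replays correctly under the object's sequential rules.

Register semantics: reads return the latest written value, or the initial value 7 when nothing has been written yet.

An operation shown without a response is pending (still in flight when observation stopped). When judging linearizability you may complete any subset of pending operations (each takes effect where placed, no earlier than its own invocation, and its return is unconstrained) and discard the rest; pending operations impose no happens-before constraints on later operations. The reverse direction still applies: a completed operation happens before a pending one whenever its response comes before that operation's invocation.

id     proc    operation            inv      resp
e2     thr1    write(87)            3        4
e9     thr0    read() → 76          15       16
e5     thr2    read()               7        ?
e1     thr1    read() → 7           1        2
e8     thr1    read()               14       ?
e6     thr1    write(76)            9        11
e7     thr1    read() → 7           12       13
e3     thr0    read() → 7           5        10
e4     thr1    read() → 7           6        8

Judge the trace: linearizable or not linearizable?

events 1..7 are fine; event 8 — the response of e4 at time 8 — makes the prefix non-linearizable
a single order respects real time; the 3 completed register operations fail replay along it
no escape via the 2 pending operations (e3, e5): every completion choice fails
e.g. e1, e2, e4 (pending dropped): illegal at step 3, since e4 read() → 7 cannot apply there

not linearizable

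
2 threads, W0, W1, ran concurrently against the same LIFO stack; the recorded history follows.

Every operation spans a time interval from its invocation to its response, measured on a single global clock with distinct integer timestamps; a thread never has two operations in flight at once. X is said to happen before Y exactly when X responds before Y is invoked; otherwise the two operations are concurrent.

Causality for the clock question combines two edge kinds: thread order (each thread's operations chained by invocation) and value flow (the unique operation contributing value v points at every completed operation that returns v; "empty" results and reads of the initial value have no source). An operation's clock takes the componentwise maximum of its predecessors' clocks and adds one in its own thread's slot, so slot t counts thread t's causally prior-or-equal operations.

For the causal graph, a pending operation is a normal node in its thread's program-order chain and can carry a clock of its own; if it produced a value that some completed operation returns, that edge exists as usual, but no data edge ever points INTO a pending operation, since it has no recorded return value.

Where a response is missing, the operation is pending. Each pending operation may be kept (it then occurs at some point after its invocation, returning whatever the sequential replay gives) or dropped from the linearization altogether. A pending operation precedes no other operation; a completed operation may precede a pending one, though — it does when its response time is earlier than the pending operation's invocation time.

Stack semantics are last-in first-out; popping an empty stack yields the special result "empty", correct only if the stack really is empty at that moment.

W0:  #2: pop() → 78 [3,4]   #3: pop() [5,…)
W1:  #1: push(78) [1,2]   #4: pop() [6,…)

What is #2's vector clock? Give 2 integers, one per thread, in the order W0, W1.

(1, 1)

VC(#1, invoked at 1): no causal predecessors; +1 on W1 → (0, 1)
#4, invoked 6, takes VC(#1)=(0, 1) under max, adds 1 for W1 → (0, 2)
#2, invoked 3, takes VC(#1)=(0, 1) under max, adds 1 for W0 → (1, 1)
#3, invoked 5, takes VC(#2)=(1, 1) under max, adds 1 for W0 → (2, 1)
target: VC(#2) = (1, 1)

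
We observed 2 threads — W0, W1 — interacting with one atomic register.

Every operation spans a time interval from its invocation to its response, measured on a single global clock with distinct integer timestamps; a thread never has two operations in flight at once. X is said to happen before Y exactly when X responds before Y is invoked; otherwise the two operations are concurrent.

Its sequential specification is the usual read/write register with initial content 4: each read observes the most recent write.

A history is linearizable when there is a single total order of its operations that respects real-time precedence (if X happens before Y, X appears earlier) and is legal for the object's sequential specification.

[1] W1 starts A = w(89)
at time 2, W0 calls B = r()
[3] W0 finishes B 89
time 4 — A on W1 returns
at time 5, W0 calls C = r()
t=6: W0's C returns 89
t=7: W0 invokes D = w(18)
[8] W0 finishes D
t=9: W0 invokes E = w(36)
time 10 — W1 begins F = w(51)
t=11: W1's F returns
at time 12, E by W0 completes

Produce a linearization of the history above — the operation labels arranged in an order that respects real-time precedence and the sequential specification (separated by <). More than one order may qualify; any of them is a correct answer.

A < B < C < D < E < F

1. A w(89), leaving value 89
2. B r() → 89, leaving value 89
3. C r() → 89, leaving value 89
4. D w(18), leaving value 18
5. E w(36), leaving value 36
6. F w(51), leaving value 51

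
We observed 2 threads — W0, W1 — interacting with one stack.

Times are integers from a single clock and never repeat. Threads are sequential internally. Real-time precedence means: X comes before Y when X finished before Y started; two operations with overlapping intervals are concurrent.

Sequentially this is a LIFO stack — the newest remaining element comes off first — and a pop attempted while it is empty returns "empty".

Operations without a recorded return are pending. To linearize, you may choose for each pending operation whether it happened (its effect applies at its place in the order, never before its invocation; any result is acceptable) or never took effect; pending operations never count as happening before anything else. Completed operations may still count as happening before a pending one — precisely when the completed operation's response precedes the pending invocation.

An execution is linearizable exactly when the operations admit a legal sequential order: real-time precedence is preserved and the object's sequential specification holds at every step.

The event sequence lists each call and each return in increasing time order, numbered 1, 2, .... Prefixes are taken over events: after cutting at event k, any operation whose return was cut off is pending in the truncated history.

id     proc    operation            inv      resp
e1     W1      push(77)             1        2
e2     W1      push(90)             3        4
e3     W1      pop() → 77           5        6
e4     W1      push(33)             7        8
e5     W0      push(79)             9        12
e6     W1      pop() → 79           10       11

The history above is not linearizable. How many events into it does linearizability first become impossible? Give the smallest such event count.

6

one valid order for events 1..5 is e1, e2:
step 1: e1 push(77) — stack <77>
step 2: e2 push(90) — stack <77,90>
once event 6 joins (e3's response, time 6), exhaustive search finds no witness
e.g. e1, e2, e3: illegal at step 3, since e3 pop() → 77 cannot apply there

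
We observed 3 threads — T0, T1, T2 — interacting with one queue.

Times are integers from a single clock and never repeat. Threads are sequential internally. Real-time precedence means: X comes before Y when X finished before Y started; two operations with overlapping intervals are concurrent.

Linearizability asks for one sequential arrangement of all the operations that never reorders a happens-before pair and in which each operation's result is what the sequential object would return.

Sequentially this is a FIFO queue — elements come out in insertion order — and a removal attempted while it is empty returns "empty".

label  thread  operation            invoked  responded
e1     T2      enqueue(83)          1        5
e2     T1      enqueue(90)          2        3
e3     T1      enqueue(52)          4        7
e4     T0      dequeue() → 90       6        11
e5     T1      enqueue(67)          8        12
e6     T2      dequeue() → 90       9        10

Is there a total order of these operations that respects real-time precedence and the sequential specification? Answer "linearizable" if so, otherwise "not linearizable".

not linearizable

prefix check: 1..10 passes, 1..11 fails once e4's time-11 response joins
real-time-consistent orders of the 5 completed operations: 8 — all fail the queue replay
every completion of the 1 pending operation (e5) was checked; none linearizes
sample order e1, e2, e3, e4, e6 (pending dropped) stalls at step 4 — e4 dequeue() → 90 has no legal effect
sample order e1, e2, e3, e6, e4 (pending dropped) stalls at step 4 — e6 dequeue() → 90 has no legal effect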